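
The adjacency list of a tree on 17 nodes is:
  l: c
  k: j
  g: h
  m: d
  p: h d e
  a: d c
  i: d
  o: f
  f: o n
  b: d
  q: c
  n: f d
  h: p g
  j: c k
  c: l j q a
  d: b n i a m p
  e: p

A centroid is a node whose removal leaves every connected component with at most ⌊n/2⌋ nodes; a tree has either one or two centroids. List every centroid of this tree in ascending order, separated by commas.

d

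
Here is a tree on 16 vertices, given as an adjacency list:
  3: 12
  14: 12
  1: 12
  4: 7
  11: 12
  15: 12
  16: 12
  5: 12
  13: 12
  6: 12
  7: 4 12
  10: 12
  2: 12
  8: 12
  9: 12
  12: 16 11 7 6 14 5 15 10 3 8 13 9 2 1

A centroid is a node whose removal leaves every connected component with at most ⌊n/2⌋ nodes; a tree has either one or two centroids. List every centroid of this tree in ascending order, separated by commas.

If 12 is removed the pieces have sizes 2, 1, 1, 1, 1, 1, 1, 1, 1, 1, 1, 1, 1, 1, all ≤ ⌊16/2⌋ = 8.
Every other node leaves some component of size > 8, so the centroid is unique.

12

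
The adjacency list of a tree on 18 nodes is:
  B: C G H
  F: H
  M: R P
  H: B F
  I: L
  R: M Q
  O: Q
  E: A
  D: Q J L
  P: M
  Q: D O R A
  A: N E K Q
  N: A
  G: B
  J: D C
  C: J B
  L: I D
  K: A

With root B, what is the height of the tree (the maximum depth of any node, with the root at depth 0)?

7

P sits deepest: B-C-J-D-Q-R-M-P — 7 edges from the root.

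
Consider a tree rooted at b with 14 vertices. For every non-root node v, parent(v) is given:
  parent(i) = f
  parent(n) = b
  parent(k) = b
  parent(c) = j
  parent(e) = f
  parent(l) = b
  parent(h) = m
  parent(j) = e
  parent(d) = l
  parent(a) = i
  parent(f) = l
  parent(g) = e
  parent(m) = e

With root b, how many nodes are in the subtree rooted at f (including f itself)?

9

The subtree rooted at f contains: f, i, e, a, j, m, g, c, h — 9 nodes.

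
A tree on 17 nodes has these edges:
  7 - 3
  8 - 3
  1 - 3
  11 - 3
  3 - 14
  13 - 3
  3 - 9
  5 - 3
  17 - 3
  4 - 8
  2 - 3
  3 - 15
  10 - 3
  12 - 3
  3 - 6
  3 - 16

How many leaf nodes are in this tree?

15

The leaves are 1, 2, 4, 5, 6, 7, 9, 10, 11, 12, 13, 14, 15, 16, 17.
That is 15 leaves.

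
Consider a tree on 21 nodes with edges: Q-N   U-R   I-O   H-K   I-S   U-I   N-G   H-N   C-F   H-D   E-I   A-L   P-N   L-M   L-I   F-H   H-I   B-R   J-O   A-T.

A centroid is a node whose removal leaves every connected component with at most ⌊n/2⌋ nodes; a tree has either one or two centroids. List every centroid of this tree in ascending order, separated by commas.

I

If I is removed the pieces have sizes 9, 4, 3, 2, 1, 1, all ≤ ⌊21/2⌋ = 10.
Every other node leaves some component of size > 10, so the centroid is unique.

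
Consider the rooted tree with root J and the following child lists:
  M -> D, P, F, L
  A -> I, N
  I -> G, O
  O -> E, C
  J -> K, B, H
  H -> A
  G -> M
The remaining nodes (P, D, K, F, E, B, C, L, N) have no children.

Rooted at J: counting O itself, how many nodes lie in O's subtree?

O's subtree: {O, C, E}, size 3.

3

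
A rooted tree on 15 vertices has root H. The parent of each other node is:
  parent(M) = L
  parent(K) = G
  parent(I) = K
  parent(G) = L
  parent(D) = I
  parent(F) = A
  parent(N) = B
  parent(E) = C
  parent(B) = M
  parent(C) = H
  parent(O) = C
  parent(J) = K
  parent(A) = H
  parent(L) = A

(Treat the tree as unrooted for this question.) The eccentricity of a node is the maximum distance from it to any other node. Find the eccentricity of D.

The node farthest from D is O (E also at distance 8), via D – I – K – G – L – A – H – C – O — 8 edges.

8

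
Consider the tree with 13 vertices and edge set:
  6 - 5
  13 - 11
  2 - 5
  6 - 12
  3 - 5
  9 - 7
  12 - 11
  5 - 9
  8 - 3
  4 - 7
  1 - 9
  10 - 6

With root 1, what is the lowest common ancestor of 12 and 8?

5

Path 12→root: 12 6 5 9 1; path 8→root: 8 3 5 9 1.
First common node: 5.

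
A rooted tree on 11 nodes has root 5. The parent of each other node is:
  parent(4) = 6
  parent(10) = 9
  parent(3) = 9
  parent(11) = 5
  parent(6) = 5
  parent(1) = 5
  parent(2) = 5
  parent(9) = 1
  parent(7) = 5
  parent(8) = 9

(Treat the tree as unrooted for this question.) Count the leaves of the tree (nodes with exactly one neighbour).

7

Exactly 7 nodes have a single neighbour: 2, 3, 4, 7, 8, 10, 11.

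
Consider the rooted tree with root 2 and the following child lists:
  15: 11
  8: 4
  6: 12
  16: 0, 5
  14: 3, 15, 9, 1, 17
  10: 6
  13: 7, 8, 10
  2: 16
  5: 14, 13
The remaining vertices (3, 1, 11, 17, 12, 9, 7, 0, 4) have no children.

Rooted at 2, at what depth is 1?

4

Climbing from 1 to the root: 1–14–5–16–2. That's 4 steps.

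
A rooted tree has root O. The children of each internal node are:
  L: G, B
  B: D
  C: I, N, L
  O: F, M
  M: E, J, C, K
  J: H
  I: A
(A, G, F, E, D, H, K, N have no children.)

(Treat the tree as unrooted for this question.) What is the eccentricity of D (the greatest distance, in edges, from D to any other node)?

A farthest node from D is F (H also at distance 6).
The path D – B – L – C – M – O – F has 6 edges.

6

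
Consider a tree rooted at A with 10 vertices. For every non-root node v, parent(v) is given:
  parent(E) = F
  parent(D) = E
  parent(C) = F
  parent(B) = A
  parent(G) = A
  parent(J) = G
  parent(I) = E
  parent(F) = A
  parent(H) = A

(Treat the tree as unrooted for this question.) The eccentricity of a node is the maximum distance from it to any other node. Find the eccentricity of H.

4

A farthest node from H is I (D also at distance 4).
The path H-A-F-E-I has 4 edges.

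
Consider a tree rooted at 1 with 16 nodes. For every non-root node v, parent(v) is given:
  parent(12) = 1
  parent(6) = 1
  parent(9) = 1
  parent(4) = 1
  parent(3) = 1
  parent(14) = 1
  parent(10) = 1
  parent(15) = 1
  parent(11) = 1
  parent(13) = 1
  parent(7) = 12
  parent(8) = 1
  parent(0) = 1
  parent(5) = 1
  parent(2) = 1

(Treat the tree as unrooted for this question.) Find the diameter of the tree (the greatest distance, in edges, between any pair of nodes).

BFS from 7 reaches 10 last, at distance 3; BFS from 10 confirms no node is farther.
Path: 7-12-1-10.

3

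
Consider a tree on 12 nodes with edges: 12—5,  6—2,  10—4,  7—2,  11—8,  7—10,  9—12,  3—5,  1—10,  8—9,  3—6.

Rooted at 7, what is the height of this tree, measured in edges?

8

The longest root-to-leaf path is 7-2-6-3-5-12-9-8-11 (8 edges).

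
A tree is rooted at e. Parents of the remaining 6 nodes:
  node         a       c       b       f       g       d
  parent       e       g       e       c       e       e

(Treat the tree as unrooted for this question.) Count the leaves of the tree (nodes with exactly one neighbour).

4

Exactly 4 nodes have a single neighbour: a, b, d, f.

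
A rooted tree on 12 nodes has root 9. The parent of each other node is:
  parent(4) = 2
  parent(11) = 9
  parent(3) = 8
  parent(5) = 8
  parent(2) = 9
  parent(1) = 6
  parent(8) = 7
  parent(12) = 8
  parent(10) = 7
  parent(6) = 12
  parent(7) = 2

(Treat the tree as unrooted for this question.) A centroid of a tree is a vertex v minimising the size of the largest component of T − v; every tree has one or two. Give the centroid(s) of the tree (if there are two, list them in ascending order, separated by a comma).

If 8 is removed the pieces have sizes 6, 3, 1, 1, all ≤ ⌊12/2⌋ = 6.
7 is adjacent to 8 and is also a centroid (the largest component after removing it is likewise 6).

7, 8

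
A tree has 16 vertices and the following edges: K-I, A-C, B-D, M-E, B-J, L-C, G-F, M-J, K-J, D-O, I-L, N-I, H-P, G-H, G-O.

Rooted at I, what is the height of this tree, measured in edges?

8

The longest root-to-leaf path is I–K–J–B–D–O–G–H–P (8 edges).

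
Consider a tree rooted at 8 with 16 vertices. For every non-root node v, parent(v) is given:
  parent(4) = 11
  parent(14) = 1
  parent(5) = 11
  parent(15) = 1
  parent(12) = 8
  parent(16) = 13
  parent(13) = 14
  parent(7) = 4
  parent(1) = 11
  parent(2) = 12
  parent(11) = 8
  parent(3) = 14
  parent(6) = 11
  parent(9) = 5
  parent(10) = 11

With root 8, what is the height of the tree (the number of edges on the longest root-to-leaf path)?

A deepest node is 16, reached by 8 → 11 → 1 → 14 → 13 → 16.
That path has 5 edges, so the height is 5.

5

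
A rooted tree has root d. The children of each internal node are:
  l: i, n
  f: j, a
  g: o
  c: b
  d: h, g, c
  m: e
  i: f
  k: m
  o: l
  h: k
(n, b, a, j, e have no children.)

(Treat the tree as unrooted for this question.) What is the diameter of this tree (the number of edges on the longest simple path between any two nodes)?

A longest path is e–m–k–h–d–g–o–l–i–f–j, with 10 edges.

10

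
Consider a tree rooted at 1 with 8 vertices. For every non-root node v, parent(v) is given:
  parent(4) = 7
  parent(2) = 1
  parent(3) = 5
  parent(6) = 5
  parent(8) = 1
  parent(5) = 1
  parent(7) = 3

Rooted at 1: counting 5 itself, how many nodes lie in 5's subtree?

5's subtree: {5, 3, 6, 7, 4}, size 5.

5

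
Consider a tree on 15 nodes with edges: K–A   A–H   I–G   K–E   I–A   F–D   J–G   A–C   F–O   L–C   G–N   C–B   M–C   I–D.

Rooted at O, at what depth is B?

6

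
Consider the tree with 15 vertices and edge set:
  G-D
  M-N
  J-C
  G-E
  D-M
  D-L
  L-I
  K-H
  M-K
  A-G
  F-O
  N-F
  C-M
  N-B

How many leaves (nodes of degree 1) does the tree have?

7

Degree-1 nodes: A, B, E, H, I, J, O — 7 of them.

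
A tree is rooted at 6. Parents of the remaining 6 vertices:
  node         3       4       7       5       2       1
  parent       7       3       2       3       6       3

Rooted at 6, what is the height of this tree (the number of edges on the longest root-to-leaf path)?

4

The longest root-to-leaf path is 6-2-7-3-4 (4 edges).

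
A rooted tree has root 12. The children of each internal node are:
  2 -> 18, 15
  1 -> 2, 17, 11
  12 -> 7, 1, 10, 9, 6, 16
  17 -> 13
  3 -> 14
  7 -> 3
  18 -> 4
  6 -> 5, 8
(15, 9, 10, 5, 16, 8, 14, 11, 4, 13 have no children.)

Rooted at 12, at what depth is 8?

Path from 12 to 8: 12–6–8, which has 2 edges.

2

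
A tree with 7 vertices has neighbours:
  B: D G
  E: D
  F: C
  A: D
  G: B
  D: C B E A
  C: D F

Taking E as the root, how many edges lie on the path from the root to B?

Climbing from B to the root: B – D – E. That's 2 steps.

2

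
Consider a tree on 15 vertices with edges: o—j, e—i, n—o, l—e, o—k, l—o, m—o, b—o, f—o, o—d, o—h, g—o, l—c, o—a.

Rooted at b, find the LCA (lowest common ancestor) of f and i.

f's ancestor chain is f, o, b and i's is i, e, l, o, b; they first meet at o.

o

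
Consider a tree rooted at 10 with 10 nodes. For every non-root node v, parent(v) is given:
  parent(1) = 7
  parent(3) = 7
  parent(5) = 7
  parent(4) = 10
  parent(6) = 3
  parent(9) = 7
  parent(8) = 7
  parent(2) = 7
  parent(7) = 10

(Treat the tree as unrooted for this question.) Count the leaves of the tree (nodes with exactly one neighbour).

Degree-1 nodes: 1, 2, 4, 5, 6, 8, 9 — 7 of them.

7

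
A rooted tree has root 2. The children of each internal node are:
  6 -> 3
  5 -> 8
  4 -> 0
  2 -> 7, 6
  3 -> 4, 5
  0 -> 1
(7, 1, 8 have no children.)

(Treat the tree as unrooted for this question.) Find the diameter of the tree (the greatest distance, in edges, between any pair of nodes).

6

Starting from 7, a farthest node is 1 at distance 6.
One longest path: 7-2-6-3-4-0-1.
So the diameter is 6.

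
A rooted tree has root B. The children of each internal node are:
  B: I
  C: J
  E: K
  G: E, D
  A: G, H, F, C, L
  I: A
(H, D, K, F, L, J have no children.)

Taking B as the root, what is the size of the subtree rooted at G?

G's subtree: {G, E, D, K}, size 4.

4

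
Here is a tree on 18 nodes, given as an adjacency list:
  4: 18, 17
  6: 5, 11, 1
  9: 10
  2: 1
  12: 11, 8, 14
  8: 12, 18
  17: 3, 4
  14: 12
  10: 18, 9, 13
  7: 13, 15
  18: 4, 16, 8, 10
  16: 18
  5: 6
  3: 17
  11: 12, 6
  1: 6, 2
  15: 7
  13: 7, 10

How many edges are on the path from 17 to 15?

6

Walking from 17: 17 – 4 – 18 – 10 – 13 – 7 – 15. Length 6.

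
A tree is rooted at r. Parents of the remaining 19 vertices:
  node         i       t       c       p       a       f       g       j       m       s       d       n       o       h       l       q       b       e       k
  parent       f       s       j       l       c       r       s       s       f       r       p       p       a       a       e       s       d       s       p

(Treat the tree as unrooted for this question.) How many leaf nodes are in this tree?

Degree-1 nodes: b, g, h, i, k, m, n, o, q, t — 10 of them.

10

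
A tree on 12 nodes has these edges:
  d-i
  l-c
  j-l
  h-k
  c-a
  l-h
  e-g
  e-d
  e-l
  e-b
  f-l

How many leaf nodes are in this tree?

7

Exactly 7 nodes have a single neighbour: a, b, f, g, i, j, k.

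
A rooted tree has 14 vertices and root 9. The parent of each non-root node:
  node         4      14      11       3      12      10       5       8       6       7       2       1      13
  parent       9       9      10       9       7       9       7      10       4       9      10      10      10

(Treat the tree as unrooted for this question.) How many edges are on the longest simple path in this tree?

4

BFS from 12 reaches 11 last, at distance 4; BFS from 11 confirms no node is farther.
Path: 12–7–9–10–11.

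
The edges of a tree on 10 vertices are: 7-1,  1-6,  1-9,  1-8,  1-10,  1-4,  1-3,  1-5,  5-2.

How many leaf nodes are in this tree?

8

Degree-1 nodes: 2, 3, 4, 6, 7, 8, 9, 10 — 8 of them.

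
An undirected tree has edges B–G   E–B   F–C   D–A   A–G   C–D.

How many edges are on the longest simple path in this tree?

BFS from F reaches E last, at distance 6; BFS from E confirms no node is farther.
Path: F - C - D - A - G - B - E.

6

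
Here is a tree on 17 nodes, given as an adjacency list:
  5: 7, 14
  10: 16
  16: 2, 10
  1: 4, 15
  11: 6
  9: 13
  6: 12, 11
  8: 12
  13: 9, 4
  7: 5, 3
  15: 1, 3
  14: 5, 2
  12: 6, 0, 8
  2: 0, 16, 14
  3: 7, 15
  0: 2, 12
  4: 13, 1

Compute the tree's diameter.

A longest path is 9 - 13 - 4 - 1 - 15 - 3 - 7 - 5 - 14 - 2 - 0 - 12 - 6 - 11, with 13 edges.

13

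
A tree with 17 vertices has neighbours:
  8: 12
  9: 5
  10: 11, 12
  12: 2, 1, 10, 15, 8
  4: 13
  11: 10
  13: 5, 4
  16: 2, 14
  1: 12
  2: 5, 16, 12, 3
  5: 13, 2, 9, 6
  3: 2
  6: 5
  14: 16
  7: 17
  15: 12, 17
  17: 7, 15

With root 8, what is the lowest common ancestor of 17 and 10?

17's ancestor chain is 17, 15, 12, 8 and 10's is 10, 12, 8; they first meet at 12.

12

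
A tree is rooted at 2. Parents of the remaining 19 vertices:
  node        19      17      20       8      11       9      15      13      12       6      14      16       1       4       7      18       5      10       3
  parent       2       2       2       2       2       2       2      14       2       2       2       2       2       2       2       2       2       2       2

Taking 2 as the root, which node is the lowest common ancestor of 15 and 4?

Path 15→root: 15 2; path 4→root: 4 2.
First common node: 2.

2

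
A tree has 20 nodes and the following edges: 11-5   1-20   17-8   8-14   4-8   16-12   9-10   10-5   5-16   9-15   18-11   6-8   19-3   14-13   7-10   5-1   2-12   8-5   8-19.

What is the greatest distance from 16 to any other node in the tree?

4

Distances from 16 peak at 4, attained at 13 (15, 3 also at distance 4).
16–5–8–14–13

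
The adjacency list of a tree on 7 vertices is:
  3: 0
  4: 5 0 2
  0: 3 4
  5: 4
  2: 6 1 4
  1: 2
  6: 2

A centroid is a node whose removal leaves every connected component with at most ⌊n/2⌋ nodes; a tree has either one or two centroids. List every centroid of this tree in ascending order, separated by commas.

Delete 4: the remaining components have sizes 3, 2, 1. Max 3 ≤ 3, so 4 is a centroid.
No neighbour of 4 does as well, so 4 is the unique centroid.

4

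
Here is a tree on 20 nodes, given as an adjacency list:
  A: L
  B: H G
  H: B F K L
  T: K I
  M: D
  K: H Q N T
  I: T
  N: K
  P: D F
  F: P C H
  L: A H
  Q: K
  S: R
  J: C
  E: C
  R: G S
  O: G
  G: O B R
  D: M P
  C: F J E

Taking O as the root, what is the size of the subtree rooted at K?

The subtree rooted at K contains: K, T, Q, N, I — 5 nodes.

5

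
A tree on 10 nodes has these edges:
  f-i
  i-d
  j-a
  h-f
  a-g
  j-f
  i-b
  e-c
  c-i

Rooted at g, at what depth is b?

5

g – a – j – f – i – b — 5 edges.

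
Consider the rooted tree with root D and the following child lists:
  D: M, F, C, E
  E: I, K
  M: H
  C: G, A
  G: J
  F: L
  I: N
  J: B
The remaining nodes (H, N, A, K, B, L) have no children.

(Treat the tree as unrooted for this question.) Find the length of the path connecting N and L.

Walking from N: N – I – E – D – F – L. Length 5.

5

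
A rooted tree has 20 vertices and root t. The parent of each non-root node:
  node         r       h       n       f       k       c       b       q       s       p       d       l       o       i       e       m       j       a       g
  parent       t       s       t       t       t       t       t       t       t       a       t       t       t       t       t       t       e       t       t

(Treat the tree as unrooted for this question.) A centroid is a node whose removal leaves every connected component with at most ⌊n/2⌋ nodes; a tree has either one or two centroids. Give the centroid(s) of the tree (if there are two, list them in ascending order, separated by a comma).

Delete t: the remaining components have sizes 2, 2, 2, 1, 1, 1, 1, 1, 1, 1, 1, 1, 1, 1, 1, 1. Max 2 ≤ 10, so t is a centroid.
Every other node leaves some component of size > 10, so the centroid is unique.

t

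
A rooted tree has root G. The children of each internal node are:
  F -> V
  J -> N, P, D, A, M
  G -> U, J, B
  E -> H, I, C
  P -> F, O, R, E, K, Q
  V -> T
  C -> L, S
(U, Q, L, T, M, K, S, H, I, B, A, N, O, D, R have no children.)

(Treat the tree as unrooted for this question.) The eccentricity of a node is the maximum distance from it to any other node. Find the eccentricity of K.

Distances from K peak at 4, attained at B (S, U, T, L also at distance 4).
K – P – J – G – B

4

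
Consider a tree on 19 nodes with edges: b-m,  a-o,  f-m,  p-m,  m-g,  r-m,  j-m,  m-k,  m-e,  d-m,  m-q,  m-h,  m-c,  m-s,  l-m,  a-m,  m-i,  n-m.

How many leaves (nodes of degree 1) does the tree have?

17

The leaves are b, c, d, e, f, g, h, i, j, k, l, n, o, p, q, r, s.
That is 17 leaves.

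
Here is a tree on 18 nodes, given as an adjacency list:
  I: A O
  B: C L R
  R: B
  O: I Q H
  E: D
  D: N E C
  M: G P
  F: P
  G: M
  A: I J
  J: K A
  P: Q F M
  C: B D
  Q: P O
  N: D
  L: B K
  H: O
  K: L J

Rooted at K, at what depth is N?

5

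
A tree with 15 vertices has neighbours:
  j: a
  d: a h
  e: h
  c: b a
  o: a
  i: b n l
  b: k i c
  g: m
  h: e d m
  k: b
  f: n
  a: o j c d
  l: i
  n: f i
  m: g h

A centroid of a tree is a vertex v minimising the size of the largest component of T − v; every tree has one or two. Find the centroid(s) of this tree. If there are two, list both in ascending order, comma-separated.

Removing a splits the tree into components of sizes 7, 5, 1, 1; the largest is 7 ≤ ⌊15/2⌋ = 7.
No neighbour of a does as well, so a is the unique centroid.

a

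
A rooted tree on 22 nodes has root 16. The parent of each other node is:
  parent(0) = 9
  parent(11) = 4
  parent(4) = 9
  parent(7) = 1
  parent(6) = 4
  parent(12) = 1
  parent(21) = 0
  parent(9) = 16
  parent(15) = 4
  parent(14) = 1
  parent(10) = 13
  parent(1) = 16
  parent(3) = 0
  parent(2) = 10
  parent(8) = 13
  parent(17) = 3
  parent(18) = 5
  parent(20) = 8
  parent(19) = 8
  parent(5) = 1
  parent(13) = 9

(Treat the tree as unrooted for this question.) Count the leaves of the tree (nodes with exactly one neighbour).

12

The leaves are 2, 6, 7, 11, 12, 14, 15, 17, 18, 19, 20, 21.
That is 12 leaves.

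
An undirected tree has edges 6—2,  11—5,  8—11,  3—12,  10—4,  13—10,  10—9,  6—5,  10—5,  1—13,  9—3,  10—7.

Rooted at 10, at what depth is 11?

2

Climbing from 11 to the root: 11 – 5 – 10. That's 2 steps.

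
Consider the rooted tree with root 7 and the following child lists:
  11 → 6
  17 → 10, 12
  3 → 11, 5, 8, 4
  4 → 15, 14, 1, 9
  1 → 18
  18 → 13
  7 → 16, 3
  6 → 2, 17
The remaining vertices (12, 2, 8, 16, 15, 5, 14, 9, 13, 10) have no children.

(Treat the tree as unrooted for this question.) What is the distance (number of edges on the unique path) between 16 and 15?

4

The path is 16 – 7 – 3 – 4 – 15, which has 4 edges.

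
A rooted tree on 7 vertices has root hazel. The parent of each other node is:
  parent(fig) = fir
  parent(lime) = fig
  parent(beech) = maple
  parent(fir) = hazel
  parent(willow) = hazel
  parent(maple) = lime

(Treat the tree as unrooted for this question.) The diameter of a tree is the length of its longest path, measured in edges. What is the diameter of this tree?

A longest path is willow - hazel - fir - fig - lime - maple - beech, with 6 edges.

6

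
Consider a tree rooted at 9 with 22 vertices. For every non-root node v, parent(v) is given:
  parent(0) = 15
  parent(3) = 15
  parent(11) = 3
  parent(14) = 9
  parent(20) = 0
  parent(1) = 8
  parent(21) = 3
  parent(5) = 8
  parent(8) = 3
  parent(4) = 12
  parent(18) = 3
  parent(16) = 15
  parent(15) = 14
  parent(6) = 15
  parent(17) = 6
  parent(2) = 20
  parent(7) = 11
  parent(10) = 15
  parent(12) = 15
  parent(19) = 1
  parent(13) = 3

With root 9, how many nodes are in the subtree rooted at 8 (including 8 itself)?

4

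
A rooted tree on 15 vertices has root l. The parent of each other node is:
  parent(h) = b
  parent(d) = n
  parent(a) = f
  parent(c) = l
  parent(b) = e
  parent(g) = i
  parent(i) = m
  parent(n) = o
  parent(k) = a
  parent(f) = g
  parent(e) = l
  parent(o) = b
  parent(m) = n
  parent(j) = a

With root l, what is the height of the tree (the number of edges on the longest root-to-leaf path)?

The longest root-to-leaf path is l → e → b → o → n → m → i → g → f → a → k (10 edges).

10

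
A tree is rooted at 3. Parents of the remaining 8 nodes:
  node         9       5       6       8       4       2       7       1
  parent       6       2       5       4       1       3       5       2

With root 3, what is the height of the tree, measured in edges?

4

The longest root-to-leaf path is 3-2-1-4-8 (4 edges).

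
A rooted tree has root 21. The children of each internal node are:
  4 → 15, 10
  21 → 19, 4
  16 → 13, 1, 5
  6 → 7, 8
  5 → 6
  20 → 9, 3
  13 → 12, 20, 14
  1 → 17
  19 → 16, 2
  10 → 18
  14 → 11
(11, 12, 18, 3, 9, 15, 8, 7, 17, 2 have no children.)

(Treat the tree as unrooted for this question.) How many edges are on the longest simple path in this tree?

Starting from 9, a farthest node is 18 at distance 8.
One longest path: 9–20–13–16–19–21–4–10–18.
So the diameter is 8.

8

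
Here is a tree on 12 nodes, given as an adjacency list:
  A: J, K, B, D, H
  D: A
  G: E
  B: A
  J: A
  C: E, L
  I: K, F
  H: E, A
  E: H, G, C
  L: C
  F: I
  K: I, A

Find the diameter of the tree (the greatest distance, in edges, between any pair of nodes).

A longest path is F–I–K–A–H–E–C–L, with 7 edges.

7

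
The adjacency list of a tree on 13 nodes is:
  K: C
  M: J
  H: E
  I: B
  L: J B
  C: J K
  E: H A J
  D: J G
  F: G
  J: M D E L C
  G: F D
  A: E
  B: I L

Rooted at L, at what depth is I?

Path from L to I: L–B–I, which has 2 edges.

2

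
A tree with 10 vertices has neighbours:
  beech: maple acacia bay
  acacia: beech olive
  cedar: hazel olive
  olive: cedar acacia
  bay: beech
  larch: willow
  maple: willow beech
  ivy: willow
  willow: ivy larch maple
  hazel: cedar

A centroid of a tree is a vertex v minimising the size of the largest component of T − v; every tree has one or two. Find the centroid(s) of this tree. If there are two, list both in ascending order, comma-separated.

beech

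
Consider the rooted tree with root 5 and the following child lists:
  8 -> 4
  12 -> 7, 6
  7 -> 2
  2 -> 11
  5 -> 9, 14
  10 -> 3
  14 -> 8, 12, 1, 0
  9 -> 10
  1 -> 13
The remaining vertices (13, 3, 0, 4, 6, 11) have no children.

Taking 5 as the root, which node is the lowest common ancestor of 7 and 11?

Path 7→root: 7 12 14 5; path 11→root: 11 2 7 12 14 5.
First common node: 7.

7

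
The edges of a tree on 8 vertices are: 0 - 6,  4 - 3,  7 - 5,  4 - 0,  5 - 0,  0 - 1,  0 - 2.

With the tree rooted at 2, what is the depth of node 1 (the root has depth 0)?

2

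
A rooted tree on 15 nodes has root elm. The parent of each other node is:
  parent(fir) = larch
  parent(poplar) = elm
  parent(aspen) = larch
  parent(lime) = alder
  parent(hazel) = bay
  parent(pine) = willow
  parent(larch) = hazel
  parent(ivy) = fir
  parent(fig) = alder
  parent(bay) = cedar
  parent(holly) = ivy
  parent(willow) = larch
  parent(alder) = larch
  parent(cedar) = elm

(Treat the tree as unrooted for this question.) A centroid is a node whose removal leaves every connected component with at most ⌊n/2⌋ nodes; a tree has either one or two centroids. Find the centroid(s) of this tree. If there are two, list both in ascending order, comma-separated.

Delete larch: the remaining components have sizes 5, 3, 3, 2, 1. Max 5 ≤ 7, so larch is a centroid.
Every other node leaves some component of size > 7, so the centroid is unique.

larch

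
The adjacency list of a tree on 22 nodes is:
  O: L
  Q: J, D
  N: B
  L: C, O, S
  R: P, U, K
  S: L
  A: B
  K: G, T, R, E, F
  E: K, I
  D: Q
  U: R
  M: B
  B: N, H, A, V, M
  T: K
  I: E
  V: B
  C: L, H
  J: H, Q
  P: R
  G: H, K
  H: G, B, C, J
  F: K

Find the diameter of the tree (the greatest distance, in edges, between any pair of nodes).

BFS from O reaches I last, at distance 7; BFS from I confirms no node is farther.
Path: O - L - C - H - G - K - E - I.

7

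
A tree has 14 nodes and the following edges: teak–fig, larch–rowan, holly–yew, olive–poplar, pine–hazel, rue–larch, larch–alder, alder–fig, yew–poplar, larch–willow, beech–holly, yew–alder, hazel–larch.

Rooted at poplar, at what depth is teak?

4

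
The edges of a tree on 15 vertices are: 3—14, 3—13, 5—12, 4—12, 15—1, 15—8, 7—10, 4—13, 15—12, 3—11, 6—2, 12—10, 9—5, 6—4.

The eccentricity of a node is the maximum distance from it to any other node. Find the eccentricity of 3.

The node farthest from 3 is 8 (1, 9, 7 also at distance 5), via 3 – 13 – 4 – 12 – 15 – 8 — 5 edges.

5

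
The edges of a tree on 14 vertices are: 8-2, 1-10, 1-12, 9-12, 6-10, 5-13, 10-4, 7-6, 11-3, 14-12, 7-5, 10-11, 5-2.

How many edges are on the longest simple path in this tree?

A longest path is 8 - 2 - 5 - 7 - 6 - 10 - 1 - 12 - 9, with 8 edges.

8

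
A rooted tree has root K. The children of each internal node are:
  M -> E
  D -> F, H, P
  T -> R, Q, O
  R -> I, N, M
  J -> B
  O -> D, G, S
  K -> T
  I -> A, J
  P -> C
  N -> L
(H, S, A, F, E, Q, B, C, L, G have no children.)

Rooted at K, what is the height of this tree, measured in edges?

The longest root-to-leaf path is K-T-R-I-J-B (5 edges).

5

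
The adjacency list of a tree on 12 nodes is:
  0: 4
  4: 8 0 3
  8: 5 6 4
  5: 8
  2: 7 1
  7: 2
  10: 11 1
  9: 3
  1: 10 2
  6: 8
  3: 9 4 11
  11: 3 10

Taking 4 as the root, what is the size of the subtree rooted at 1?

Descendants of 1 (including itself): 1, 2, 7. That's 3.

3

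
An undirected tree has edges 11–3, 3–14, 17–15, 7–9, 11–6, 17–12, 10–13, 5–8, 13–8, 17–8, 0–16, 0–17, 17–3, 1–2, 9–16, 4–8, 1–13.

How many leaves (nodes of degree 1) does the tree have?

9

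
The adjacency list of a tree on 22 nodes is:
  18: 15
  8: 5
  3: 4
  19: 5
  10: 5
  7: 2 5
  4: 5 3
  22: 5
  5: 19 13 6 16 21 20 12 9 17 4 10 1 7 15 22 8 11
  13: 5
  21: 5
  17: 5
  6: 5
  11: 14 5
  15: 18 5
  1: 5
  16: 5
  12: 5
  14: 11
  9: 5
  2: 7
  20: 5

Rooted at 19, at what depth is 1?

2

Climbing from 1 to the root: 1–5–19. That's 2 steps.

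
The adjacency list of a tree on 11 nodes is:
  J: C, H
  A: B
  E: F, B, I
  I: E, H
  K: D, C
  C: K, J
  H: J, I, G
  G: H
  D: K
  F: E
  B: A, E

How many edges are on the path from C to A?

C–J–H–I–E–B–A: 6 edges.

6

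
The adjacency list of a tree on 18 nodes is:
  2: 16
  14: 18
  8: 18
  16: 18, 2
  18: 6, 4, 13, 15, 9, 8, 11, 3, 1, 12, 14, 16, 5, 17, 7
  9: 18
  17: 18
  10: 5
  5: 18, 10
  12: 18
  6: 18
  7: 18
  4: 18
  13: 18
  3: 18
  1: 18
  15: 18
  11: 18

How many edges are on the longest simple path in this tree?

BFS from 10 reaches 2 last, at distance 4; BFS from 2 confirms no node is farther.
Path: 10-5-18-16-2.

4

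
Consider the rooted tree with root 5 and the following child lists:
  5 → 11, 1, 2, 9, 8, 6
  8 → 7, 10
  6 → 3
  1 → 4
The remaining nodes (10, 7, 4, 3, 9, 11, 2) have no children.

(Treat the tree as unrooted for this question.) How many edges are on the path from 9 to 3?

3

Walking from 9: 9 - 5 - 6 - 3. Length 3.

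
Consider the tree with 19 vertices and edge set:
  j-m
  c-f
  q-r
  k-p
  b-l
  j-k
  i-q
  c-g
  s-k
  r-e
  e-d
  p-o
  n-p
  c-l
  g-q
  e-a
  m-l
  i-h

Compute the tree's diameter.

A longest path is o–p–k–j–m–l–c–g–q–r–e–d, with 11 edges.

11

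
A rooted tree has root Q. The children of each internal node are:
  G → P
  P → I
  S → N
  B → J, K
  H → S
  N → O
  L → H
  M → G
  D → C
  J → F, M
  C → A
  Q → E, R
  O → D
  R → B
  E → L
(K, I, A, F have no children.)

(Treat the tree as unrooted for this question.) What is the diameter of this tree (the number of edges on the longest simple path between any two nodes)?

A longest path is A-C-D-O-N-S-H-L-E-Q-R-B-J-M-G-P-I, with 16 edges.

16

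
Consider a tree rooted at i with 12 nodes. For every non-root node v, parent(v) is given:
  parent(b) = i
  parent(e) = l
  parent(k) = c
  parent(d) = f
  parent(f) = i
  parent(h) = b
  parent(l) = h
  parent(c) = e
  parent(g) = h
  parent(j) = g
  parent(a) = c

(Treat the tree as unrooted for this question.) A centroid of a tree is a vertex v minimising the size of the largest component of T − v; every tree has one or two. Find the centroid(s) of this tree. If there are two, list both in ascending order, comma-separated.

If h is removed the pieces have sizes 5, 4, 2, all ≤ ⌊12/2⌋ = 6.
Every other node leaves some component of size > 6, so the centroid is unique.

h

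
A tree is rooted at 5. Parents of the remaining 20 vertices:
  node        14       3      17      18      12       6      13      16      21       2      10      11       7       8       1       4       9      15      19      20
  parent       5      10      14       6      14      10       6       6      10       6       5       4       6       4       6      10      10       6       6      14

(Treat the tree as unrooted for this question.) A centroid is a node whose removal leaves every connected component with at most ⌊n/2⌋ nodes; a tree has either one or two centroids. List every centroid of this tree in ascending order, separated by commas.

Delete 10: the remaining components have sizes 9, 5, 3, 1, 1, 1. Max 9 ≤ 10, so 10 is a centroid.
No neighbour of 10 does as well, so 10 is the unique centroid.

10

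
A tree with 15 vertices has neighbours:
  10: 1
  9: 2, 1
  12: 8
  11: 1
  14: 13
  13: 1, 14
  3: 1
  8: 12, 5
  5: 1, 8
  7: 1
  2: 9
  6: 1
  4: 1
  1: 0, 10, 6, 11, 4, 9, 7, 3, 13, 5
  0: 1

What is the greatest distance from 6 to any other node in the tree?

4

Distances from 6 peak at 4, attained at 12.
6–1–5–8–12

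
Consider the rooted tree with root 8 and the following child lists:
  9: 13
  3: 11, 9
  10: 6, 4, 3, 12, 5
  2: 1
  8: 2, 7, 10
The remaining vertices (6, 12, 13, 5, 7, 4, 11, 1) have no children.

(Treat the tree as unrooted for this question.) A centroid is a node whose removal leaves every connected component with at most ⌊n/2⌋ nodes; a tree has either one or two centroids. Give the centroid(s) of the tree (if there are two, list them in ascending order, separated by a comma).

If 10 is removed the pieces have sizes 4, 4, 1, 1, 1, 1, all ≤ ⌊13/2⌋ = 6.
No neighbour of 10 does as well, so 10 is the unique centroid.

10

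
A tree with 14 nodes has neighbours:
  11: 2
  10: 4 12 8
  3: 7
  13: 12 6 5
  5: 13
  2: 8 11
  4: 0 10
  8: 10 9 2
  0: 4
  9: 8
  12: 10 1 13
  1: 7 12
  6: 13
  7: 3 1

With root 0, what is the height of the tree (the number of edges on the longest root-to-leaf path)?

6

The longest root-to-leaf path is 0–4–10–12–1–7–3 (6 edges).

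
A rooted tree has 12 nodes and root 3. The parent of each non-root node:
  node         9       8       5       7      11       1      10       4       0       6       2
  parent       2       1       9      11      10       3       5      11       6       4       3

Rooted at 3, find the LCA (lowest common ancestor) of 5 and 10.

5's ancestor chain is 5, 9, 2, 3 and 10's is 10, 5, 9, 2, 3; they first meet at 5.

5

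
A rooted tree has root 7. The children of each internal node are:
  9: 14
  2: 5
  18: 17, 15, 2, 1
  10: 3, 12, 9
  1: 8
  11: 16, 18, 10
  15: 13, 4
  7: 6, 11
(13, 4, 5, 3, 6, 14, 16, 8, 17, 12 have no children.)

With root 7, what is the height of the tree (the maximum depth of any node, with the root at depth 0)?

A deepest node is 13, reached by 7-11-18-15-13.
That path has 4 edges, so the height is 4.

4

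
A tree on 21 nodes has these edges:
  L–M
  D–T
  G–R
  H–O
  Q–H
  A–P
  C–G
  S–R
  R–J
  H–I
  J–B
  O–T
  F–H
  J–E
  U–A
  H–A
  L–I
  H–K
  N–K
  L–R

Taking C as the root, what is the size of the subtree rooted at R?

R's subtree: {R, L, J, S, I, M, B, E, H, O, A, F, Q, K, T, P, U, N, D}, size 19.

19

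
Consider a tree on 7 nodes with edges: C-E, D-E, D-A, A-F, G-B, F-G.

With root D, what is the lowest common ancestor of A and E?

Path A→root: A D; path E→root: E D.
First common node: D.

D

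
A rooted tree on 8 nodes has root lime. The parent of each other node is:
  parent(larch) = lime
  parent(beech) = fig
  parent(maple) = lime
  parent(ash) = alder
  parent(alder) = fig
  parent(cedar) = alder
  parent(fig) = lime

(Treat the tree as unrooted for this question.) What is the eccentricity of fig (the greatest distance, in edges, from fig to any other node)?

A farthest node from fig is maple (cedar, ash, larch also at distance 2).
The path fig–lime–maple has 2 edges.

2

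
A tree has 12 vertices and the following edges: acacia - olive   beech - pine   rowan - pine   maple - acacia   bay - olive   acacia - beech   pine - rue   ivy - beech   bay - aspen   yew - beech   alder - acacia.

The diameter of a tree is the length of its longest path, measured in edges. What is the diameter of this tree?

Starting from rowan, a farthest node is aspen at distance 6.
One longest path: rowan-pine-beech-acacia-olive-bay-aspen.
So the diameter is 6.

6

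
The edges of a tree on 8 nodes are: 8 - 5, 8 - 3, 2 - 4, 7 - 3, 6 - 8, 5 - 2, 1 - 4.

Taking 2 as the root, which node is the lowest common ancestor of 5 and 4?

Ancestors of 5 (toward the root): 5, 2.
Ancestors of 4: 4, 2.
The deepest node appearing in both lists is 2.

2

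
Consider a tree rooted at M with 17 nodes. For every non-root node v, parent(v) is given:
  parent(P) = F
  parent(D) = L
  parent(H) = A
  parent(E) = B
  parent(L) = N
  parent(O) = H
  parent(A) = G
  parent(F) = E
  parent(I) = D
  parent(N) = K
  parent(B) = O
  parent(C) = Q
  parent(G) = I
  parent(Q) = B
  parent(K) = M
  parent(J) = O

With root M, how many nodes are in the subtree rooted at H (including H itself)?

9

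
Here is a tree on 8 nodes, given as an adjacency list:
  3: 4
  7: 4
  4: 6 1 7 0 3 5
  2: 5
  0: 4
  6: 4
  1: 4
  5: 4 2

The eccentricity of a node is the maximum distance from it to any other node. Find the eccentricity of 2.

3

A farthest node from 2 is 3 (1, 7, 6, 0 also at distance 3).
The path 2 – 5 – 4 – 3 has 3 edges.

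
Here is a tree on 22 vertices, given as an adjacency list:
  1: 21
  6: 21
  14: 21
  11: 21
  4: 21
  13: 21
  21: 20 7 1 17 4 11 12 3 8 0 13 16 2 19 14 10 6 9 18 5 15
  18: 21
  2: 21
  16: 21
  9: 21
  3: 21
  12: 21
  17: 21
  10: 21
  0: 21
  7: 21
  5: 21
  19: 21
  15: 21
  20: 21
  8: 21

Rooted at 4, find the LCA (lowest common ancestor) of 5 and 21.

Ancestors of 5 (toward the root): 5, 21, 4.
Ancestors of 21: 21, 4.
The deepest node appearing in both lists is 21.

21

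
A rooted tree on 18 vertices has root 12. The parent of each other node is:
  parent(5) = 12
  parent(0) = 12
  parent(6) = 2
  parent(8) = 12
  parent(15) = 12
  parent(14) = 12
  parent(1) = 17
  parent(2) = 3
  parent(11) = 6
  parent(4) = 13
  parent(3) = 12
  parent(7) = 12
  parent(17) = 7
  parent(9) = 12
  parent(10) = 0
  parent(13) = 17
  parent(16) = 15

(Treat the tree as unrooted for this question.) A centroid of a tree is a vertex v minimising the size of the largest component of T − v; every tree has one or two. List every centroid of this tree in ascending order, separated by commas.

Removing 12 splits the tree into components of sizes 5, 4, 2, 2, 1, 1, 1, 1; the largest is 5 ≤ ⌊18/2⌋ = 9.
No neighbour of 12 does as well, so 12 is the unique centroid.

12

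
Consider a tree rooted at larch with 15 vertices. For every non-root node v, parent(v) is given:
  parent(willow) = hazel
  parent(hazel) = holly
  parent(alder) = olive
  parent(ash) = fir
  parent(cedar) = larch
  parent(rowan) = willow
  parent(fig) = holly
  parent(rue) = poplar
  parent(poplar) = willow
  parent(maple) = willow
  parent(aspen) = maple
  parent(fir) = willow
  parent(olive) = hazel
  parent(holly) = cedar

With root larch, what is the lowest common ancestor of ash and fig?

holly

ash's ancestor chain is ash, fir, willow, hazel, holly, cedar, larch and fig's is fig, holly, cedar, larch; they first meet at holly.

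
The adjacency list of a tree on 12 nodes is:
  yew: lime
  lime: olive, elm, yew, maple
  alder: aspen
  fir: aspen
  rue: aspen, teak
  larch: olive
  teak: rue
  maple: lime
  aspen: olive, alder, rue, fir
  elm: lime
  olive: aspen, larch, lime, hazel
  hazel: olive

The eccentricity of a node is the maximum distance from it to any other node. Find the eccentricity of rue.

4

The node farthest from rue is yew (elm, maple also at distance 4), via rue-aspen-olive-lime-yew — 4 edges.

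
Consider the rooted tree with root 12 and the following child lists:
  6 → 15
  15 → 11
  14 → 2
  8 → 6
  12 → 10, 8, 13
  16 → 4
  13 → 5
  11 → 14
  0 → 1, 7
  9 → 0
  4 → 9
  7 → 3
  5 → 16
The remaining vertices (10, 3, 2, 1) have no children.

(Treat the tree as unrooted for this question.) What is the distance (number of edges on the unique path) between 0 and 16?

The path is 0 – 9 – 4 – 16, which has 3 edges.

3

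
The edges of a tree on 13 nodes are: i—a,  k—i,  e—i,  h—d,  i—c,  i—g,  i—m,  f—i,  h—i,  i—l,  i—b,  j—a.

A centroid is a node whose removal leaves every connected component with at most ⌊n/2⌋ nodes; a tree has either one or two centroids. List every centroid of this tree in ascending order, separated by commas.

i

Removing i splits the tree into components of sizes 2, 2, 1, 1, 1, 1, 1, 1, 1, 1; the largest is 2 ≤ ⌊13/2⌋ = 6.
No neighbour of i does as well, so i is the unique centroid.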